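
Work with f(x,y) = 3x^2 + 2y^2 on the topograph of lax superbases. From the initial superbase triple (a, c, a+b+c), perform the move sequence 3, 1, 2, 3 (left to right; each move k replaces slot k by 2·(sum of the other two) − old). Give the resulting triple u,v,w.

start (3,2,5) = (f(1,0),f(0,1),f(1,1))
replace slot 3: 2·(3+2) − 5 = 5 → (3,2,5)
replace slot 1: 2·(2+5) − 3 = 11 → (11,2,5)
replace slot 2: 2·(11+5) − 2 = 30 → (11,30,5)
replace slot 3: 2·(11+30) − 5 = 77 → (11,30,77)

11,30,77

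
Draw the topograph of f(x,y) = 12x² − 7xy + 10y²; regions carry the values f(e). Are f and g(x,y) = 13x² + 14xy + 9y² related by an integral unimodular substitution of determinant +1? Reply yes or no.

D₁ = -431, D₂ = -272
discriminants differ ⇒ not SL₂(ℤ)-equivalent

no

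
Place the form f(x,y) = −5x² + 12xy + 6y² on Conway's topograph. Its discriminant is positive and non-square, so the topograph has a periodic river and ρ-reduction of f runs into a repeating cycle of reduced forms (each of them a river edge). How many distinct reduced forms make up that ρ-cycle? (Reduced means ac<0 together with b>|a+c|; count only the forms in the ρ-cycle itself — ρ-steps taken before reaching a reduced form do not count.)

D = 264, ⌊√D⌋ = 16
river: ρ → (6,12,-5)
river: ρ → (-5,8,10)
river: ρ → (10,12,-3)
river: ρ → (-3,12,10)
river: ρ → (10,8,-5)
river: ρ → (-5,12,6)
ρ-cycle length = 6 (tail of 0 descent steps not counted)

6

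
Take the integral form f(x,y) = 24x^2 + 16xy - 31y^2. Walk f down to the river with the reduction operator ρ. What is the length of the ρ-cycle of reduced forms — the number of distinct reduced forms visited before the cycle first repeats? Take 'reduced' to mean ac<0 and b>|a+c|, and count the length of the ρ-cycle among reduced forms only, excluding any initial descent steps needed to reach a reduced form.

D = 3232, ⌊√D⌋ = 56
river: ρ → (-31,46,9)
river: ρ → (9,44,-36)
river: ρ → (-36,28,17)
river: ρ → (17,40,-24)
river: ρ → (-24,56,1)
river: ρ → (1,56,-24)
river: ρ → (-24,40,17)
river: ρ → (17,28,-36)
river: ρ → (-36,44,9)
river: ρ → (9,46,-31)
river: ρ → (-31,16,24)
river: ρ → (24,32,-23)
river: ρ → (-23,14,33)
river: ρ → (33,52,-4)
river: ρ → (-4,52,33)
river: ρ → (33,14,-23)
river: ρ → (-23,32,24)
river: ρ → (24,16,-31)
ρ-cycle length = 18 (tail of 0 descent steps not counted)

18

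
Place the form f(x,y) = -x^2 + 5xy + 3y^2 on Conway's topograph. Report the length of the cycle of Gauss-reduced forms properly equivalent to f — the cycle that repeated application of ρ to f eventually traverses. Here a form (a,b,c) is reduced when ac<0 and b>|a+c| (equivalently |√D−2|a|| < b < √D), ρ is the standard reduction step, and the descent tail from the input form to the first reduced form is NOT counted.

D = 37, ⌊√D⌋ = 6
river: ρ → (3,1,-3)
river: ρ → (-3,5,1)
river: ρ → (1,5,-3)
river: ρ → (-3,1,3)
river: ρ → (3,5,-1)
river: ρ → (-1,5,3)
ρ-cycle length = 6 (tail of 0 descent steps not counted)

6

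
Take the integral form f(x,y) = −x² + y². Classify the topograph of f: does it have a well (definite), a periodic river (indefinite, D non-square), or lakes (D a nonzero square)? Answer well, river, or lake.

D = b²−4ac = 0² − 4·(-1)·1 = 4
D = 2² is a perfect square ⇒ form factors over ℤ ⇒ lakes

lake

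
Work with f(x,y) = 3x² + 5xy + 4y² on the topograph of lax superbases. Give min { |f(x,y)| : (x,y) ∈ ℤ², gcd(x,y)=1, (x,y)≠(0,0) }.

translate: b→-1 (≡5 mod 6), so (3,5,4)→(3,-1,2)
flip: (3,-1,2)→(2,1,3)
reduced (well bottom): (2,1,3) with a≤c, −a<b≤a
well minimum = a = 2

2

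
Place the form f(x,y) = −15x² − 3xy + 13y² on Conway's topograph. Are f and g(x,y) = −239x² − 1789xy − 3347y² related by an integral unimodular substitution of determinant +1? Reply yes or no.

D₁ = 789, D₂ = 789
river cycle of f (length 8): (13, 3, -15), (-15, 27, 1), (1, 27, -15), (-15, 3, 13), (13, 23, -5), (-5, 27, 3), (3, 27, -5), (-5, 23, 13)
river cycle of g (length 8): (-15, 27, 1), (1, 27, -15), (-15, 3, 13), (13, 23, -5), (-5, 27, 3), (3, 27, -5), (-5, 23, 13), (13, 3, -15)
cycles coincide ⇒ equivalent

yes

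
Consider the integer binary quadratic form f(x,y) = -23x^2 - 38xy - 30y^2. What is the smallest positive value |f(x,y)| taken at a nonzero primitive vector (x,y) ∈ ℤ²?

translate: b→-8 (≡38 mod 46), so (23,38,30)→(23,-8,15)
flip: (23,-8,15)→(15,8,23)
reduced (well bottom): (15,8,23) with a≤c, −a<b≤a
well minimum |f| = |-15| = 15 (negative-definite)

15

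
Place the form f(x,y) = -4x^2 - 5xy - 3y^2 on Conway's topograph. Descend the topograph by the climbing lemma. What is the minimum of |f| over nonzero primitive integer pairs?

translate: b→-3 (≡5 mod 8), so (4,5,3)→(4,-3,2)
flip: (4,-3,2)→(2,3,4)
translate: b→-1 (≡3 mod 4), so (2,3,4)→(2,-1,3)
reduced (well bottom): (2,-1,3) with a≤c, −a<b≤a
well minimum |f| = |-2| = 2 (negative-definite)

2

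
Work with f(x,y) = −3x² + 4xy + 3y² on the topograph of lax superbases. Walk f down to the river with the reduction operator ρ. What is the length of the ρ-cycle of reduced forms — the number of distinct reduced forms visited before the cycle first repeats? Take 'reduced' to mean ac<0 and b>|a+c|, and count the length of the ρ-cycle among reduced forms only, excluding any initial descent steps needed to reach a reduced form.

D = 52, ⌊√D⌋ = 7
river: ρ → (3,2,-4)
river: ρ → (-4,6,1)
river: ρ → (1,6,-4)
river: ρ → (-4,2,3)
river: ρ → (3,4,-3)
river: ρ → (-3,2,4)
river: ρ → (4,6,-1)
river: ρ → (-1,6,4)
river: ρ → (4,2,-3)
river: ρ → (-3,4,3)
ρ-cycle length = 10 (tail of 0 descent steps not counted)

10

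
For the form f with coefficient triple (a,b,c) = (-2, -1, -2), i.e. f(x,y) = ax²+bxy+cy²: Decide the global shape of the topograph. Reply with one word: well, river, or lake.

D = b²−4ac = (-1)² − 4·(-2)·(-2) = -15
D < 0 ⇒ definite ⇒ every region one sign ⇒ single well

well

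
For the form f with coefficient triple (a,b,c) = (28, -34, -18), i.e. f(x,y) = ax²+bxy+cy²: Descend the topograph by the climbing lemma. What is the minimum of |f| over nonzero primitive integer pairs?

descent: ρ → (-18,34,28)  [lands on river]
river: ρ → (28,22,-24)
river: ρ → (-24,26,26)
river: ρ → (26,26,-24)
river: ρ → (-24,22,28)
river: ρ → (28,34,-18)
river: ρ → (-18,38,24)
river: ρ → (24,10,-32)
river: ρ → (-32,54,2)
river: ρ → (2,54,-32)
river: ρ → (-32,10,24)
river: ρ → (24,38,-18)
closes: descent 1, river 12
min |a| on river = 2

2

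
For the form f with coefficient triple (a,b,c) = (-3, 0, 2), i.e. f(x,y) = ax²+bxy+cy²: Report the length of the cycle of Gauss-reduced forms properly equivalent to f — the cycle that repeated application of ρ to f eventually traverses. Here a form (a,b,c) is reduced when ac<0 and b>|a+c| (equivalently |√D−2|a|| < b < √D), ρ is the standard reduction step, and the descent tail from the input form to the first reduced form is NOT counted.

D = 24, ⌊√D⌋ = 4
descent: ρ → (2,4,-1)  [lands on river]
river: ρ → (-1,4,2)
ρ-cycle length = 2 (tail of 1 descent step not counted)

2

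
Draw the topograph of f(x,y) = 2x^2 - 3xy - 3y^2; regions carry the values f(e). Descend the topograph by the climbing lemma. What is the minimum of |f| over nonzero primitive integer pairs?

descent: ρ → (-3,3,2)  [lands on river]
river: ρ → (2,5,-1)
river: ρ → (-1,5,2)
river: ρ → (2,3,-3)
closes: descent 1, river 4
min |a| on river = 1

1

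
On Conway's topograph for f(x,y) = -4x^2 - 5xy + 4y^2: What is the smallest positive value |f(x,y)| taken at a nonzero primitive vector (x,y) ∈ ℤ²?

descent: ρ → (4,5,-4)  [lands on river]
river: ρ → (-4,3,5)
river: ρ → (5,7,-2)
river: ρ → (-2,9,1)
river: ρ → (1,9,-2)
river: ρ → (-2,7,5)
river: ρ → (5,3,-4)
river: ρ → (-4,5,4)
river: ρ → (4,3,-5)
river: ρ → (-5,7,2)
river: ρ → (2,9,-1)
river: ρ → (-1,9,2)
river: ρ → (2,7,-5)
river: ρ → (-5,3,4)
closes: descent 1, river 14
min |a| on river = 1

1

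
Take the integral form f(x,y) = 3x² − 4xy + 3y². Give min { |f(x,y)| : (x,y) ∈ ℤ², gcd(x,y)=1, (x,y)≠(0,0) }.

translate: b→2 (≡-4 mod 6), so (3,-4,3)→(3,2,2)
flip: (3,2,2)→(2,-2,3)
translate: b→2 (≡-2 mod 4), so (2,-2,3)→(2,2,3)
reduced (well bottom): (2,2,3) with a≤c, −a<b≤a
well minimum = a = 2

2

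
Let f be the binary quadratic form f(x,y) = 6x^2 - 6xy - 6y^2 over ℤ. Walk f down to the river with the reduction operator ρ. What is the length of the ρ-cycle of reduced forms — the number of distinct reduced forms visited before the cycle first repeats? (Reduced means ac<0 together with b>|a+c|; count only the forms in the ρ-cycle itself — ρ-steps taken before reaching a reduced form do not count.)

D = 180, ⌊√D⌋ = 13
descent: ρ → (-6,6,6)  [lands on river]
river: ρ → (6,6,-6)
ρ-cycle length = 2 (tail of 1 descent step not counted)

2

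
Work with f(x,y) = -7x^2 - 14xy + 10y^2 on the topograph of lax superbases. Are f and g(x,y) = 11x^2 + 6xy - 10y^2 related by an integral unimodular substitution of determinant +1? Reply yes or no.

D₁ = 476, D₂ = 476
river cycle of f (length 8): (10, 14, -7), (-7, 14, 10), (10, 6, -11), (-11, 16, 5), (5, 14, -14), (-14, 14, 5), (5, 16, -11), (-11, 6, 10)
river cycle of g (length 8): (-10, 14, 7), (7, 14, -10), (-10, 6, 11), (11, 16, -5), (-5, 14, 14), (14, 14, -5), (-5, 16, 11), (11, 6, -10)
cycles differ ⇒ inequivalent

no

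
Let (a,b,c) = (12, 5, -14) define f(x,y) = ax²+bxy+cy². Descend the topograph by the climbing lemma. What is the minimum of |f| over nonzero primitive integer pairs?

river: ρ → (-14,23,3)
river: ρ → (3,25,-6)
river: ρ → (-6,23,7)
river: ρ → (7,19,-12)
river: ρ → (-12,5,14)
river: ρ → (14,23,-3)
river: ρ → (-3,25,6)
river: ρ → (6,23,-7)
river: ρ → (-7,19,12)
river: ρ → (12,5,-14)
closes: descent 0, river 10
min |a| on river = 3

3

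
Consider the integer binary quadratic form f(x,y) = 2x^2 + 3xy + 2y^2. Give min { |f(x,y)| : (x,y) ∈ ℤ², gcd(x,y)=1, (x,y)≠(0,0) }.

translate: b→-1 (≡3 mod 4), so (2,3,2)→(2,-1,1)
flip: (2,-1,1)→(1,1,2)
reduced (well bottom): (1,1,2) with a≤c, −a<b≤a
well minimum = a = 1

1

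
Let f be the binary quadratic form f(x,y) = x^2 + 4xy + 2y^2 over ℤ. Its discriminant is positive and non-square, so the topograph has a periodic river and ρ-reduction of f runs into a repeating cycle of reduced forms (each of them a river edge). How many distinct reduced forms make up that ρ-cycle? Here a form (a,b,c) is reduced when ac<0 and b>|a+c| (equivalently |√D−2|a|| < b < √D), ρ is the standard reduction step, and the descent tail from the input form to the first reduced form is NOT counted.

D = 8, ⌊√D⌋ = 2
descent: ρ → (2,0,-1)
descent: ρ → (-1,2,1)  [lands on river]
river: ρ → (1,2,-1)
ρ-cycle length = 2 (tail of 2 descent steps not counted)

2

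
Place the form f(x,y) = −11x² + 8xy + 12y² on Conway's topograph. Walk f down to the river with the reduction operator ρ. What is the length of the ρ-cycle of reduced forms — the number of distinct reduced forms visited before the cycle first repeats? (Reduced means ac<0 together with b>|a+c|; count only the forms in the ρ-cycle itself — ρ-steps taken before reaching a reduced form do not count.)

D = 592, ⌊√D⌋ = 24
river: ρ → (12,16,-7)
river: ρ → (-7,12,16)
river: ρ → (16,20,-3)
river: ρ → (-3,22,9)
river: ρ → (9,14,-11)
river: ρ → (-11,8,12)
ρ-cycle length = 6 (tail of 0 descent steps not counted)

6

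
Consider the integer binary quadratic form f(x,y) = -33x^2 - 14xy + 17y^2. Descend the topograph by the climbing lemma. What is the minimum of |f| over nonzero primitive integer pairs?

descent: ρ → (17,48,-2)  [lands on river]
river: ρ → (-2,48,17)
river: ρ → (17,20,-30)
river: ρ → (-30,40,7)
river: ρ → (7,44,-18)
river: ρ → (-18,28,23)
river: ρ → (23,18,-23)
river: ρ → (-23,28,18)
river: ρ → (18,44,-7)
river: ρ → (-7,40,30)
river: ρ → (30,20,-17)
river: ρ → (-17,48,2)
river: ρ → (2,48,-17)
river: ρ → (-17,20,30)
river: ρ → (30,40,-7)
river: ρ → (-7,44,18)
river: ρ → (18,28,-23)
river: ρ → (-23,18,23)
river: ρ → (23,28,-18)
river: ρ → (-18,44,7)
river: ρ → (7,40,-30)
river: ρ → (-30,20,17)
closes: descent 1, river 22
min |a| on river = 2

2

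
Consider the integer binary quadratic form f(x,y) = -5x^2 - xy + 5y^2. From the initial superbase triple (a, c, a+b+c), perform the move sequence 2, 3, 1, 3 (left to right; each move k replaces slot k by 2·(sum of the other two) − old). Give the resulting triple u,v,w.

start (-5,5,-1) = (f(1,0),f(0,1),f(1,1))
replace slot 2: 2·((-5)+(-1)) − 5 = -17 → (-5,-17,-1)
replace slot 3: 2·((-5)+(-17)) − (-1) = -43 → (-5,-17,-43)
replace slot 1: 2·((-17)+(-43)) − (-5) = -115 → (-115,-17,-43)
replace slot 3: 2·((-115)+(-17)) − (-43) = -221 → (-115,-17,-221)

-115,-17,-221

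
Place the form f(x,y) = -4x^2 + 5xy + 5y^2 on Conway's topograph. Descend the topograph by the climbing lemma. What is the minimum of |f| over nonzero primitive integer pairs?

river: ρ → (5,5,-4)
river: ρ → (-4,3,6)
river: ρ → (6,9,-1)
river: ρ → (-1,9,6)
river: ρ → (6,3,-4)
river: ρ → (-4,5,5)
closes: descent 0, river 6
min |a| on river = 1

1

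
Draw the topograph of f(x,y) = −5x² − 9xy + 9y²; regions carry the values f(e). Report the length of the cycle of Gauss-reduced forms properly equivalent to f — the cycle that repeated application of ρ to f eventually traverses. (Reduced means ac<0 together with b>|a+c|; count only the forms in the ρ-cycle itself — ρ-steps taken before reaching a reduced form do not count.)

D = 261, ⌊√D⌋ = 16
descent: ρ → (9,9,-5)  [lands on river]
river: ρ → (-5,11,7)
river: ρ → (7,3,-9)
river: ρ → (-9,15,1)
river: ρ → (1,15,-9)
river: ρ → (-9,3,7)
river: ρ → (7,11,-5)
river: ρ → (-5,9,9)
ρ-cycle length = 8 (tail of 1 descent step not counted)

8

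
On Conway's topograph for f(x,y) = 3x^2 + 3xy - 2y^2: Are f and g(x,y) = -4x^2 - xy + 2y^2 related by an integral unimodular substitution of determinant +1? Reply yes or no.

D₁ = 33, D₂ = 33
river cycle of f (length 4): (-2, 5, 1), (1, 5, -2), (-2, 3, 3), (3, 3, -2)
river cycle of g (length 4): (2, 5, -1), (-1, 5, 2), (2, 3, -3), (-3, 3, 2)
cycles differ ⇒ inequivalent

no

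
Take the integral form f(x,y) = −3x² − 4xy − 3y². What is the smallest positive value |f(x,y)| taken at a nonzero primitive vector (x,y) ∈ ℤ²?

translate: b→-2 (≡4 mod 6), so (3,4,3)→(3,-2,2)
flip: (3,-2,2)→(2,2,3)
reduced (well bottom): (2,2,3) with a≤c, −a<b≤a
well minimum |f| = |-2| = 2 (negative-definite)

2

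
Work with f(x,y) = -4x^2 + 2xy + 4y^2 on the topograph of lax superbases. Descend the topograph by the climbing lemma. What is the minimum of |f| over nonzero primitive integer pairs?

river: ρ → (4,6,-2)
river: ρ → (-2,6,4)
river: ρ → (4,2,-4)
river: ρ → (-4,6,2)
river: ρ → (2,6,-4)
river: ρ → (-4,2,4)
closes: descent 0, river 6
min |a| on river = 2

2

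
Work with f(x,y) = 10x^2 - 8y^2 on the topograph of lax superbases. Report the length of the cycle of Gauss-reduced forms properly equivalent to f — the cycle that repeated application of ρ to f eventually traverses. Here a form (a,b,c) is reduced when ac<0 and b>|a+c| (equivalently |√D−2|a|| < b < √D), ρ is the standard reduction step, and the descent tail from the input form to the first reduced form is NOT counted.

D = 320, ⌊√D⌋ = 17
descent: ρ → (-8,16,2)  [lands on river]
river: ρ → (2,16,-8)
ρ-cycle length = 2 (tail of 1 descent step not counted)

2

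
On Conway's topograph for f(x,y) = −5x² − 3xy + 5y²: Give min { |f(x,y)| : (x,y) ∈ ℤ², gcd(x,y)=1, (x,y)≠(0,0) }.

descent: ρ → (5,3,-5)  [lands on river]
river: ρ → (-5,7,3)
river: ρ → (3,5,-7)
river: ρ → (-7,9,1)
river: ρ → (1,9,-7)
river: ρ → (-7,5,3)
river: ρ → (3,7,-5)
river: ρ → (-5,3,5)
river: ρ → (5,7,-3)
river: ρ → (-3,5,7)
river: ρ → (7,9,-1)
river: ρ → (-1,9,7)
river: ρ → (7,5,-3)
river: ρ → (-3,7,5)
closes: descent 1, river 14
min |a| on river = 1

1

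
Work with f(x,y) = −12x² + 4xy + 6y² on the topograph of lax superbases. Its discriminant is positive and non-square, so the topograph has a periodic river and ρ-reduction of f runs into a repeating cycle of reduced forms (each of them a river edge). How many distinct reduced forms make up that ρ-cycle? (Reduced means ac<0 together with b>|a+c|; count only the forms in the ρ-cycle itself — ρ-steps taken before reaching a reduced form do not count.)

D = 304, ⌊√D⌋ = 17
descent: ρ → (6,8,-10)  [lands on river]
river: ρ → (-10,12,4)
river: ρ → (4,12,-10)
river: ρ → (-10,8,6)
river: ρ → (6,16,-2)
river: ρ → (-2,16,6)
ρ-cycle length = 6 (tail of 1 descent step not counted)

6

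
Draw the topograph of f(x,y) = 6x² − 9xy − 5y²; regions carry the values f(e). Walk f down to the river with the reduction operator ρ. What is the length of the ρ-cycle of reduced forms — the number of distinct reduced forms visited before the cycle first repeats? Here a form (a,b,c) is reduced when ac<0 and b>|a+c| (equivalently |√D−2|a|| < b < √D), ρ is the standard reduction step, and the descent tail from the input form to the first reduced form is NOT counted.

D = 201, ⌊√D⌋ = 14
descent: ρ → (-5,9,6)  [lands on river]
river: ρ → (6,3,-8)
river: ρ → (-8,13,1)
river: ρ → (1,13,-8)
river: ρ → (-8,3,6)
river: ρ → (6,9,-5)
river: ρ → (-5,11,4)
river: ρ → (4,13,-2)
river: ρ → (-2,11,10)
river: ρ → (10,9,-3)
river: ρ → (-3,9,10)
river: ρ → (10,11,-2)
river: ρ → (-2,13,4)
river: ρ → (4,11,-5)
ρ-cycle length = 14 (tail of 1 descent step not counted)

14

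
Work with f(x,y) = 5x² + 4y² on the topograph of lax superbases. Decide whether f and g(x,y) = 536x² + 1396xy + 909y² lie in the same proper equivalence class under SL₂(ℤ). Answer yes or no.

D₁ = -80, D₂ = -80
f: flip: (5,0,4)→(4,0,5)
f: reduced (well bottom): (4,0,5) with a≤c, −a<b≤a
g: translate: b→324 (≡1396 mod 1072), so (536,1396,909)→(536,324,49)
g: flip: (536,324,49)→(49,-324,536)
g: translate: b→-30 (≡-324 mod 98), so (49,-324,536)→(49,-30,5)
g: flip: (49,-30,5)→(5,30,49)
g: translate: b→0 (≡30 mod 10), so (5,30,49)→(5,0,4)
g: flip: (5,0,4)→(4,0,5)
g: reduced (well bottom): (4,0,5) with a≤c, −a<b≤a
reduced forms (4, 0, 5) vs (4, 0, 5) ⇒ equivalent

yes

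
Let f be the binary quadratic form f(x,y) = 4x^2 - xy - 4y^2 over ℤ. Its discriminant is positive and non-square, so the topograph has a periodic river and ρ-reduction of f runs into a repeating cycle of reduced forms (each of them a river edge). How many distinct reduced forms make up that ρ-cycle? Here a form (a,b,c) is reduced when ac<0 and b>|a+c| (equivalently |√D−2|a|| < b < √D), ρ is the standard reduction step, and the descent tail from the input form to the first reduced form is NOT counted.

D = 65, ⌊√D⌋ = 8
descent: ρ → (-4,1,4)  [lands on river]
river: ρ → (4,7,-1)
river: ρ → (-1,7,4)
river: ρ → (4,1,-4)
river: ρ → (-4,7,1)
river: ρ → (1,7,-4)
ρ-cycle length = 6 (tail of 1 descent step not counted)

6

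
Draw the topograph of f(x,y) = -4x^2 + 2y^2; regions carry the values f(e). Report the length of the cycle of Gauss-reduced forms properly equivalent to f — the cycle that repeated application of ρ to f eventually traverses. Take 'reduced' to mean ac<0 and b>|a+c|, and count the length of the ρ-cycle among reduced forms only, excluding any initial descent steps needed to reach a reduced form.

D = 32, ⌊√D⌋ = 5
descent: ρ → (2,4,-2)  [lands on river]
river: ρ → (-2,4,2)
ρ-cycle length = 2 (tail of 1 descent step not counted)

2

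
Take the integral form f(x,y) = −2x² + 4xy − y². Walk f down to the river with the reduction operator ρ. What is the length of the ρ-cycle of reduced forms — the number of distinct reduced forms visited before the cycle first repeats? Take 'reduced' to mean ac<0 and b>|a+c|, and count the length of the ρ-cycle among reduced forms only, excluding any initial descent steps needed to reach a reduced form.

D = 8, ⌊√D⌋ = 2
descent: ρ → (-1,2,1)  [lands on river]
river: ρ → (1,2,-1)
ρ-cycle length = 2 (tail of 1 descent step not counted)

2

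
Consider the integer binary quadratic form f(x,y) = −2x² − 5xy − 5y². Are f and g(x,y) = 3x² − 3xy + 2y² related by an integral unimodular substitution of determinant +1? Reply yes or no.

D₁ = -15, D₂ = -15
f is negative-definite; reduce −f:
−f: translate: b→1 (≡5 mod 4), so (2,5,5)→(2,1,2)
−f: reduced (well bottom): (2,1,2) with a≤c, −a<b≤a
flip sign back: reduced form of f is (-2,-1,-2)
g: translate: b→3 (≡-3 mod 6), so (3,-3,2)→(3,3,2)
g: flip: (3,3,2)→(2,-3,3)
g: translate: b→1 (≡-3 mod 4), so (2,-3,3)→(2,1,2)
g: reduced (well bottom): (2,1,2) with a≤c, −a<b≤a
reduced forms (-2, -1, -2) vs (2, 1, 2) ⇒ inequivalent

no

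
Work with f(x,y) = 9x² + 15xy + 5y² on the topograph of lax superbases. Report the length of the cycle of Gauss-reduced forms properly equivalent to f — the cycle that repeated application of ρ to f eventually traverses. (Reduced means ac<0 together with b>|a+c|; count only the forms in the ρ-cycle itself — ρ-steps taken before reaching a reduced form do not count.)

D = 45, ⌊√D⌋ = 6
descent: ρ → (5,5,-1)  [lands on river]
river: ρ → (-1,5,5)
ρ-cycle length = 2 (tail of 1 descent step not counted)

2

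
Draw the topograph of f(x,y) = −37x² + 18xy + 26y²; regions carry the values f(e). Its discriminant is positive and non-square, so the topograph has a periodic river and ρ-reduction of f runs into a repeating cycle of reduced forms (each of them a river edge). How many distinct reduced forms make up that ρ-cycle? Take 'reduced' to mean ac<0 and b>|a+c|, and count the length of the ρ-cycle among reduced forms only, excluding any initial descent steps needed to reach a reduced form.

D = 4172, ⌊√D⌋ = 64
river: ρ → (26,34,-29)
river: ρ → (-29,24,31)
river: ρ → (31,38,-22)
river: ρ → (-22,50,19)
river: ρ → (19,64,-1)
river: ρ → (-1,64,19)
river: ρ → (19,50,-22)
river: ρ → (-22,38,31)
river: ρ → (31,24,-29)
river: ρ → (-29,34,26)
river: ρ → (26,18,-37)
river: ρ → (-37,56,7)
river: ρ → (7,56,-37)
river: ρ → (-37,18,26)
ρ-cycle length = 14 (tail of 0 descent steps not counted)

14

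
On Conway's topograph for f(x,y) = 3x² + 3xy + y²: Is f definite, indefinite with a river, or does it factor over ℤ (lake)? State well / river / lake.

D = b²−4ac = 3² − 4·3·1 = -3
D < 0 ⇒ definite ⇒ every region one sign ⇒ single well

well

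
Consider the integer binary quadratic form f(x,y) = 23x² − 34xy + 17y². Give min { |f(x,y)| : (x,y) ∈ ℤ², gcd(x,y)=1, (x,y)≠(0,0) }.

translate: b→12 (≡-34 mod 46), so (23,-34,17)→(23,12,6)
flip: (23,12,6)→(6,-12,23)
translate: b→0 (≡-12 mod 12), so (6,-12,23)→(6,0,17)
reduced (well bottom): (6,0,17) with a≤c, −a<b≤a
well minimum = a = 6

6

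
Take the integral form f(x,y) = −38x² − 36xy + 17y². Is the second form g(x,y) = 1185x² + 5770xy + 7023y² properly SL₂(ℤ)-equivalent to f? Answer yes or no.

D₁ = 3880, D₂ = 3880
river cycle of f (length 26): (17, 36, -38), (-38, 40, 15), (15, 50, -23), (-23, 42, 23), (23, 50, -15), (-15, 40, 38), (38, 36, -17), (-17, 32, 42), (42, 52, -7), (-7, 60, 10), … (16 more)
river cycle of g (length 26): (17, 36, -38), (-38, 40, 15), (15, 50, -23), (-23, 42, 23), (23, 50, -15), (-15, 40, 38), (38, 36, -17), (-17, 32, 42), (42, 52, -7), (-7, 60, 10), … (16 more)
cycles coincide ⇒ equivalent

yes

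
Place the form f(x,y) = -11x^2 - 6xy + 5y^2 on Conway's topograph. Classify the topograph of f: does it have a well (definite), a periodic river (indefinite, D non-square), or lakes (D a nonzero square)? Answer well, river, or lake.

D = b²−4ac = (-6)² − 4·(-11)·5 = 256
D = 16² is a perfect square ⇒ form factors over ℤ ⇒ lakes

lake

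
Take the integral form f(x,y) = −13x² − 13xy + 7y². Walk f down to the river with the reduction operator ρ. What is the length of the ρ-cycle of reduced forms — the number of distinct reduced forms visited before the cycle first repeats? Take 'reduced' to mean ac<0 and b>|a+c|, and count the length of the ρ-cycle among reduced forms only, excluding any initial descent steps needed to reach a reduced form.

D = 533, ⌊√D⌋ = 23
descent: ρ → (7,13,-13)  [lands on river]
river: ρ → (-13,13,7)
river: ρ → (7,15,-11)
river: ρ → (-11,7,11)
river: ρ → (11,15,-7)
river: ρ → (-7,13,13)
river: ρ → (13,13,-7)
river: ρ → (-7,15,11)
river: ρ → (11,7,-11)
river: ρ → (-11,15,7)
ρ-cycle length = 10 (tail of 1 descent step not counted)

10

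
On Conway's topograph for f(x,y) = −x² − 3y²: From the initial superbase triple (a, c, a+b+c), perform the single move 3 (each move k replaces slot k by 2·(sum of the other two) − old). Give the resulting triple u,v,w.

start (-1,-3,-4) = (f(1,0),f(0,1),f(1,1))
replace slot 3: 2·((-1)+(-3)) − (-4) = -4 → (-1,-3,-4)

-1,-3,-4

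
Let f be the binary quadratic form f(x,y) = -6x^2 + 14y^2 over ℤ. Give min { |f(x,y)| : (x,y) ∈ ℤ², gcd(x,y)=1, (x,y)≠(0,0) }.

descent: ρ → (14,0,-6)
descent: ρ → (-6,12,8)  [lands on river]
river: ρ → (8,4,-10)
river: ρ → (-10,16,2)
river: ρ → (2,16,-10)
river: ρ → (-10,4,8)
river: ρ → (8,12,-6)
closes: descent 2, river 6
min |a| on river = 2

2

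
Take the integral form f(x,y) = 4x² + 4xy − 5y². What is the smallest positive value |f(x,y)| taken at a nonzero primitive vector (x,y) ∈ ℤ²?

river: ρ → (-5,6,3)
river: ρ → (3,6,-5)
river: ρ → (-5,4,4)
river: ρ → (4,4,-5)
closes: descent 0, river 4
min |a| on river = 3

3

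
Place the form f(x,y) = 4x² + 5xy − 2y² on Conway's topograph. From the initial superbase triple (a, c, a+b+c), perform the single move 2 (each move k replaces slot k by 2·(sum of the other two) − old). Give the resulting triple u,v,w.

start (4,-2,7) = (f(1,0),f(0,1),f(1,1))
replace slot 2: 2·(4+7) − (-2) = 24 → (4,24,7)

4,24,7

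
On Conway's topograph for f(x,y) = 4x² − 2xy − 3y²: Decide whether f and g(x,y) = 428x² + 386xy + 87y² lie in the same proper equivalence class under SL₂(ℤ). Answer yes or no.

D₁ = 52, D₂ = 52
river cycle of f (length 10): (-3, 2, 4), (4, 6, -1), (-1, 6, 4), (4, 2, -3), (-3, 4, 3), (3, 2, -4), (-4, 6, 1), (1, 6, -4), (-4, 2, 3), (3, 4, -3)
river cycle of g (length 10): (4, 6, -1), (-1, 6, 4), (4, 2, -3), (-3, 4, 3), (3, 2, -4), (-4, 6, 1), (1, 6, -4), (-4, 2, 3), (3, 4, -3), (-3, 2, 4)
cycles coincide ⇒ equivalent

yes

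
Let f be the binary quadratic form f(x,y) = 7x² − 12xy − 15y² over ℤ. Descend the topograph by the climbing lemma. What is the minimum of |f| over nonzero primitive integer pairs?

descent: ρ → (-15,12,7)  [lands on river]
river: ρ → (7,16,-11)
river: ρ → (-11,6,12)
river: ρ → (12,18,-5)
river: ρ → (-5,22,4)
river: ρ → (4,18,-15)
closes: descent 1, river 6
min |a| on river = 4

4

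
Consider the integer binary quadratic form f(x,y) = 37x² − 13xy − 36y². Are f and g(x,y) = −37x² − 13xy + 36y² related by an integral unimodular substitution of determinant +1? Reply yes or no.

D₁ = 5497, D₂ = 5497
river cycle of f (length 30): (-36, 13, 37), (37, 61, -12), (-12, 59, 42), (42, 25, -29), (-29, 33, 38), (38, 43, -24), (-24, 53, 28), (28, 59, -18), (-18, 49, 43), (43, 37, -24), … (20 more)
river cycle of g (length 30): (36, 13, -37), (-37, 61, 12), (12, 59, -42), (-42, 25, 29), (29, 33, -38), (-38, 43, 24), (24, 53, -28), (-28, 59, 18), (18, 49, -43), (-43, 37, 24), … (20 more)
cycles differ ⇒ inequivalent

no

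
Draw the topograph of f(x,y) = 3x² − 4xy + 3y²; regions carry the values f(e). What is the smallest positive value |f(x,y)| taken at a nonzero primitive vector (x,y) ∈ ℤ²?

translate: b→2 (≡-4 mod 6), so (3,-4,3)→(3,2,2)
flip: (3,2,2)→(2,-2,3)
translate: b→2 (≡-2 mod 4), so (2,-2,3)→(2,2,3)
reduced (well bottom): (2,2,3) with a≤c, −a<b≤a
well minimum = a = 2

2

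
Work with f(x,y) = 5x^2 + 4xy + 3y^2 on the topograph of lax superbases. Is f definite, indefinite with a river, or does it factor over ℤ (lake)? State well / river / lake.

D = b²−4ac = 4² − 4·5·3 = -44
D < 0 ⇒ definite ⇒ every region one sign ⇒ single well

well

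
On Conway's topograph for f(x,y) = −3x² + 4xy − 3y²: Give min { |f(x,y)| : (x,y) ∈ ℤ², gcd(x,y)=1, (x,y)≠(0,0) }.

translate: b→2 (≡-4 mod 6), so (3,-4,3)→(3,2,2)
flip: (3,2,2)→(2,-2,3)
translate: b→2 (≡-2 mod 4), so (2,-2,3)→(2,2,3)
reduced (well bottom): (2,2,3) with a≤c, −a<b≤a
well minimum |f| = |-2| = 2 (negative-definite)

2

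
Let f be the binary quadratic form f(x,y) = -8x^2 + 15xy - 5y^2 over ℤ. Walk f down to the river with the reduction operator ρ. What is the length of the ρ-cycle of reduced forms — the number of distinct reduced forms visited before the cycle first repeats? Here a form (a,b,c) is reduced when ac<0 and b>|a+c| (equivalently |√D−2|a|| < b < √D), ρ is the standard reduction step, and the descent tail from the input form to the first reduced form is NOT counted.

D = 65, ⌊√D⌋ = 8
descent: ρ → (-5,5,2)  [lands on river]
river: ρ → (2,7,-2)
river: ρ → (-2,5,5)
river: ρ → (5,5,-2)
river: ρ → (-2,7,2)
river: ρ → (2,5,-5)
ρ-cycle length = 6 (tail of 1 descent step not counted)

6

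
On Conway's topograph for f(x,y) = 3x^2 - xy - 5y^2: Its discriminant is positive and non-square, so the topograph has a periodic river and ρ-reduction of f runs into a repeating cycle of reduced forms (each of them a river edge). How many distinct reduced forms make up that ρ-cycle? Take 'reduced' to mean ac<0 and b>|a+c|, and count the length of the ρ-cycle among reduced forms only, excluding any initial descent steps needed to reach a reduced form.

D = 61, ⌊√D⌋ = 7
descent: ρ → (-5,1,3)
descent: ρ → (3,5,-3)  [lands on river]
river: ρ → (-3,7,1)
river: ρ → (1,7,-3)
river: ρ → (-3,5,3)
river: ρ → (3,7,-1)
river: ρ → (-1,7,3)
ρ-cycle length = 6 (tail of 2 descent steps not counted)

6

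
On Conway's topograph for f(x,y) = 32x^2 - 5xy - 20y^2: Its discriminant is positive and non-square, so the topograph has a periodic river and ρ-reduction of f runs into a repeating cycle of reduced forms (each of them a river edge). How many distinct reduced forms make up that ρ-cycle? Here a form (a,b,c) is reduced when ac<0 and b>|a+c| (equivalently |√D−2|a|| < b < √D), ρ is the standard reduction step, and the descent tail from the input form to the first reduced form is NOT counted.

D = 2585, ⌊√D⌋ = 50
descent: ρ → (-20,45,7)  [lands on river]
river: ρ → (7,39,-38)
river: ρ → (-38,37,8)
river: ρ → (8,43,-23)
river: ρ → (-23,49,2)
river: ρ → (2,47,-47)
river: ρ → (-47,47,2)
river: ρ → (2,49,-23)
river: ρ → (-23,43,8)
river: ρ → (8,37,-38)
river: ρ → (-38,39,7)
river: ρ → (7,45,-20)
river: ρ → (-20,35,17)
river: ρ → (17,33,-22)
river: ρ → (-22,11,28)
river: ρ → (28,45,-5)
river: ρ → (-5,45,28)
river: ρ → (28,11,-22)
river: ρ → (-22,33,17)
river: ρ → (17,35,-20)
ρ-cycle length = 20 (tail of 1 descent step not counted)

20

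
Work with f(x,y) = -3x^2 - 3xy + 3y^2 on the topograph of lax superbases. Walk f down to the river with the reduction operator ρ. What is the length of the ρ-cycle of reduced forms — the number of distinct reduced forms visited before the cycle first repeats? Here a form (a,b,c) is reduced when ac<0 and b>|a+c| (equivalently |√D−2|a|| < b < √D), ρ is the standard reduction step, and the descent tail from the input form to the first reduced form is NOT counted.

D = 45, ⌊√D⌋ = 6
descent: ρ → (3,3,-3)  [lands on river]
river: ρ → (-3,3,3)
ρ-cycle length = 2 (tail of 1 descent step not counted)

2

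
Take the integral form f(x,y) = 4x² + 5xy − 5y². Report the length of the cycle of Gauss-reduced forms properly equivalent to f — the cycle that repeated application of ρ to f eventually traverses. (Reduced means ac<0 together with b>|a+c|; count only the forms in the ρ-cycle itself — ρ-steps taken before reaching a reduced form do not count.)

D = 105, ⌊√D⌋ = 10
river: ρ → (-5,5,4)
river: ρ → (4,3,-6)
river: ρ → (-6,9,1)
river: ρ → (1,9,-6)
river: ρ → (-6,3,4)
river: ρ → (4,5,-5)
ρ-cycle length = 6 (tail of 0 descent steps not counted)

6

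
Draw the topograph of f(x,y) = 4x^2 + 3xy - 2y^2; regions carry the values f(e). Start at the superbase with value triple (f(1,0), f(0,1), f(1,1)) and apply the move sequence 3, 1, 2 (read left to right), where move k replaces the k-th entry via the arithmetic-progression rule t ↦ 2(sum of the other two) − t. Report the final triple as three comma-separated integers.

start (4,-2,5) = (f(1,0),f(0,1),f(1,1))
replace slot 3: 2·(4+(-2)) − 5 = -1 → (4,-2,-1)
replace slot 1: 2·((-2)+(-1)) − 4 = -10 → (-10,-2,-1)
replace slot 2: 2·((-10)+(-1)) − (-2) = -20 → (-10,-20,-1)

-10,-20,-1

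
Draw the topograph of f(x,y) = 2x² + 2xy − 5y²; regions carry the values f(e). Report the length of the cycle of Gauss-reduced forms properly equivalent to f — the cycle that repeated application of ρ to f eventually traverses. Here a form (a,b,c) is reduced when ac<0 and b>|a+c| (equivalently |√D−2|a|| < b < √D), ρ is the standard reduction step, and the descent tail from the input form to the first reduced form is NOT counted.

D = 44, ⌊√D⌋ = 6
descent: ρ → (-5,-2,2)
descent: ρ → (2,6,-1)  [lands on river]
river: ρ → (-1,6,2)
ρ-cycle length = 2 (tail of 2 descent steps not counted)

2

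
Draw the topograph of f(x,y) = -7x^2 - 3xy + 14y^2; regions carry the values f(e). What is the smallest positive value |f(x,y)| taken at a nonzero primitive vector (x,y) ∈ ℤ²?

descent: ρ → (14,3,-7)
descent: ρ → (-7,11,10)  [lands on river]
river: ρ → (10,9,-8)
river: ρ → (-8,7,11)
river: ρ → (11,15,-4)
river: ρ → (-4,17,7)
river: ρ → (7,11,-10)
river: ρ → (-10,9,8)
river: ρ → (8,7,-11)
river: ρ → (-11,15,4)
river: ρ → (4,17,-7)
closes: descent 2, river 10
min |a| on river = 4

4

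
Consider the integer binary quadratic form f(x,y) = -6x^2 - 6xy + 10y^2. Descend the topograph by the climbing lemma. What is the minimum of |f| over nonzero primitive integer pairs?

descent: ρ → (10,6,-6)  [lands on river]
river: ρ → (-6,6,10)
river: ρ → (10,14,-2)
river: ρ → (-2,14,10)
closes: descent 1, river 4
min |a| on river = 2

2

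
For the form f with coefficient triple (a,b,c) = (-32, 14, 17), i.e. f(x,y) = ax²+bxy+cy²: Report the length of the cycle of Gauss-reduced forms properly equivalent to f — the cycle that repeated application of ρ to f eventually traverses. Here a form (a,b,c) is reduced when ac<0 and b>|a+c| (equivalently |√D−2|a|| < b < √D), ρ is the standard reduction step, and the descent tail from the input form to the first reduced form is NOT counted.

D = 2372, ⌊√D⌋ = 48
descent: ρ → (17,20,-29)  [lands on river]
river: ρ → (-29,38,8)
river: ρ → (8,42,-19)
river: ρ → (-19,34,16)
river: ρ → (16,30,-23)
river: ρ → (-23,16,23)
river: ρ → (23,30,-16)
river: ρ → (-16,34,19)
river: ρ → (19,42,-8)
river: ρ → (-8,38,29)
river: ρ → (29,20,-17)
river: ρ → (-17,48,1)
river: ρ → (1,48,-17)
river: ρ → (-17,20,29)
river: ρ → (29,38,-8)
river: ρ → (-8,42,19)
river: ρ → (19,34,-16)
river: ρ → (-16,30,23)
river: ρ → (23,16,-23)
river: ρ → (-23,30,16)
river: ρ → (16,34,-19)
river: ρ → (-19,42,8)
river: ρ → (8,38,-29)
river: ρ → (-29,20,17)
river: ρ → (17,48,-1)
river: ρ → (-1,48,17)
ρ-cycle length = 26 (tail of 1 descent step not counted)

26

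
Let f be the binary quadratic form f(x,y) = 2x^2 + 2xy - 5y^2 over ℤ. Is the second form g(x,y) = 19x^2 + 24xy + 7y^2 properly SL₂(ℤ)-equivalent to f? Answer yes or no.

D₁ = 44, D₂ = 44
river cycle of f (length 2): (2, 6, -1), (-1, 6, 2)
river cycle of g (length 2): (-1, 6, 2), (2, 6, -1)
cycles coincide ⇒ equivalent

yes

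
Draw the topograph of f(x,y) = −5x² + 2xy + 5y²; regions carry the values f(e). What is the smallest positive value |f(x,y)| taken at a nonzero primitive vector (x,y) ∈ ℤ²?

river: ρ → (5,8,-2)
river: ρ → (-2,8,5)
river: ρ → (5,2,-5)
river: ρ → (-5,8,2)
river: ρ → (2,8,-5)
river: ρ → (-5,2,5)
closes: descent 0, river 6
min |a| on river = 2

2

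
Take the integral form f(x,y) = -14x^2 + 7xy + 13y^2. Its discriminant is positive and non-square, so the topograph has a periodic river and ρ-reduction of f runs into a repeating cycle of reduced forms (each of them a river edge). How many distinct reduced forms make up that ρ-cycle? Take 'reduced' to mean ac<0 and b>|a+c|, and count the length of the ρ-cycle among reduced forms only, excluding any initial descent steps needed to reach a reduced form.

D = 777, ⌊√D⌋ = 27
river: ρ → (13,19,-8)
river: ρ → (-8,13,19)
river: ρ → (19,25,-2)
river: ρ → (-2,27,6)
river: ρ → (6,21,-14)
river: ρ → (-14,7,13)
ρ-cycle length = 6 (tail of 0 descent steps not counted)

6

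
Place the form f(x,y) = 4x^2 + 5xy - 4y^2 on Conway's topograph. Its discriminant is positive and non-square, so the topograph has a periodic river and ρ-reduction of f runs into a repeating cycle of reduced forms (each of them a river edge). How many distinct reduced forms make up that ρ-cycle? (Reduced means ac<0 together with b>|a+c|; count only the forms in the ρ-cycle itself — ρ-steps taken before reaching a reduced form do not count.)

D = 89, ⌊√D⌋ = 9
river: ρ → (-4,3,5)
river: ρ → (5,7,-2)
river: ρ → (-2,9,1)
river: ρ → (1,9,-2)
river: ρ → (-2,7,5)
river: ρ → (5,3,-4)
river: ρ → (-4,5,4)
river: ρ → (4,3,-5)
river: ρ → (-5,7,2)
river: ρ → (2,9,-1)
river: ρ → (-1,9,2)
river: ρ → (2,7,-5)
river: ρ → (-5,3,4)
river: ρ → (4,5,-4)
ρ-cycle length = 14 (tail of 0 descent steps not counted)

14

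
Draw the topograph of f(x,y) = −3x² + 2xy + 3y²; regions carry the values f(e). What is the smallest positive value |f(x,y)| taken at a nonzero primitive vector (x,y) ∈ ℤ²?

river: ρ → (3,4,-2)
river: ρ → (-2,4,3)
river: ρ → (3,2,-3)
river: ρ → (-3,4,2)
river: ρ → (2,4,-3)
river: ρ → (-3,2,3)
closes: descent 0, river 6
min |a| on river = 2

2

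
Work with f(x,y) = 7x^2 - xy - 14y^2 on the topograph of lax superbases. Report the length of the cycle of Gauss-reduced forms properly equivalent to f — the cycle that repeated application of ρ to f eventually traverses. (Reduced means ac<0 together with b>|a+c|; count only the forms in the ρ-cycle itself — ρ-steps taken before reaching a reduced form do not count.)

D = 393, ⌊√D⌋ = 19
descent: ρ → (-14,1,7)
descent: ρ → (7,13,-8)  [lands on river]
river: ρ → (-8,19,1)
river: ρ → (1,19,-8)
river: ρ → (-8,13,7)
river: ρ → (7,15,-6)
river: ρ → (-6,9,13)
river: ρ → (13,17,-2)
river: ρ → (-2,19,4)
river: ρ → (4,13,-14)
river: ρ → (-14,15,3)
river: ρ → (3,15,-14)
river: ρ → (-14,13,4)
river: ρ → (4,19,-2)
river: ρ → (-2,17,13)
river: ρ → (13,9,-6)
river: ρ → (-6,15,7)
ρ-cycle length = 16 (tail of 2 descent steps not counted)

16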